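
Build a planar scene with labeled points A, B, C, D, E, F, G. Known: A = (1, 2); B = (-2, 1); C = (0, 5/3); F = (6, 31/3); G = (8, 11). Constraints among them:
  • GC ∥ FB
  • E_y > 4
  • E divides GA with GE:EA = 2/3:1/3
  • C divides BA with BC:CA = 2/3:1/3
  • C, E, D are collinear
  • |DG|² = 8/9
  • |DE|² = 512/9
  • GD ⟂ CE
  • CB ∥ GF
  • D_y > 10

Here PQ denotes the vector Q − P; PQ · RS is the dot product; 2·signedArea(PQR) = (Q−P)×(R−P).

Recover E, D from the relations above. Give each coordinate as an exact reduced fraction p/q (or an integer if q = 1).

D = (26/3, 31/3)
E = (10/3, 5)

1. E_x = 10/3  [E divides GA with GE:EA = 2/3:1/3]
2. E_y = 5  [E divides GA with GE:EA = 2/3:1/3]
   → E = (10/3, 5)
3. D_x = 26/3  [C, E, D are collinear ∩ GD ⟂ CE]
4. D_y = 31/3  [C, E, D are collinear ∩ GD ⟂ CE]
   → D = (26/3, 31/3)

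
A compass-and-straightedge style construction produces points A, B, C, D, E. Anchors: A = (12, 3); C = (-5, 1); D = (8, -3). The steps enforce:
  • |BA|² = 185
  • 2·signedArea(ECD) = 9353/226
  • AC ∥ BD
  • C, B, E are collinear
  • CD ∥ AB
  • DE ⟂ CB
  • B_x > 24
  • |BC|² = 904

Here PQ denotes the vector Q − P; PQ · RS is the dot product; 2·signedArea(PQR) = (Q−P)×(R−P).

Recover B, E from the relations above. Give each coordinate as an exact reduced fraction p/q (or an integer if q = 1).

1. B_x = 25  [AC ∥ BD ∩ CD ∥ AB]
2. B_y = -1  [AC ∥ BD ∩ CD ∥ AB]
   → B = (25, -1)
3. E_x = 1855/226  [C, B, E are collinear ∩ DE ⟂ CB]
4. E_y = 27/226  [C, B, E are collinear ∩ DE ⟂ CB]
   → E = (1855/226, 27/226)

B = (25, -1)
E = (1855/226, 27/226)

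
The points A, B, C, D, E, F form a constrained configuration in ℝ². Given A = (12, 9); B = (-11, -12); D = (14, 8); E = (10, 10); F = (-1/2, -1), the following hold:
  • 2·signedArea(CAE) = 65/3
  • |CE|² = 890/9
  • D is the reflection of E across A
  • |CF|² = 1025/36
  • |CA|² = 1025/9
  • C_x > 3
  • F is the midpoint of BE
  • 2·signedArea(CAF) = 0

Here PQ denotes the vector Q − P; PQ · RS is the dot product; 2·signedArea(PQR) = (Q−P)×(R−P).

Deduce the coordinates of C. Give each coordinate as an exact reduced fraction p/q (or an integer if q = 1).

1. C_x = 11/3  [2·signedArea(CAF) = 0 ∩ 2·signedArea(CAE) = 65/3]
2. C_y = 7/3  [2·signedArea(CAF) = 0 ∩ 2·signedArea(CAE) = 65/3]
   → C = (11/3, 7/3)

C = (11/3, 7/3)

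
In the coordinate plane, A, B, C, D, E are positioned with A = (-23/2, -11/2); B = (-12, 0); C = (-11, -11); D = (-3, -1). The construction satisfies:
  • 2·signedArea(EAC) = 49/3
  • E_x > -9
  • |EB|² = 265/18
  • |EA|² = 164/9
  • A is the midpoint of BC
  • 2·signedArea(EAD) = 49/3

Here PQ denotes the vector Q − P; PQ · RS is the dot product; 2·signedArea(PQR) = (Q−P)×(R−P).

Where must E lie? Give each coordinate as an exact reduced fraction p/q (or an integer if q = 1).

1. E_x = -53/6  [2·signedArea(EAC) = 49/3 ∩ 2·signedArea(EAD) = 49/3]
2. E_y = -13/6  [2·signedArea(EAC) = 49/3 ∩ 2·signedArea(EAD) = 49/3]
   → E = (-53/6, -13/6)

E = (-53/6, -13/6)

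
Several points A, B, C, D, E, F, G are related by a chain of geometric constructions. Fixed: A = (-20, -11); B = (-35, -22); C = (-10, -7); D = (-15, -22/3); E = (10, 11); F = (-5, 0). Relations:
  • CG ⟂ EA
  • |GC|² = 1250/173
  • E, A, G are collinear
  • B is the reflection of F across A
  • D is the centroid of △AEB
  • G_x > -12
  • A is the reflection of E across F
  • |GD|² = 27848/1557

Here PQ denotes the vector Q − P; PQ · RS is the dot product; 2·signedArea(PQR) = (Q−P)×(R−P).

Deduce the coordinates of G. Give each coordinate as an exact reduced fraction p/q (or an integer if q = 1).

1. G_x = -2005/173  [E, A, G are collinear ∩ CG ⟂ EA]
2. G_y = -836/173  [E, A, G are collinear ∩ CG ⟂ EA]
   → G = (-2005/173, -836/173)

G = (-2005/173, -836/173)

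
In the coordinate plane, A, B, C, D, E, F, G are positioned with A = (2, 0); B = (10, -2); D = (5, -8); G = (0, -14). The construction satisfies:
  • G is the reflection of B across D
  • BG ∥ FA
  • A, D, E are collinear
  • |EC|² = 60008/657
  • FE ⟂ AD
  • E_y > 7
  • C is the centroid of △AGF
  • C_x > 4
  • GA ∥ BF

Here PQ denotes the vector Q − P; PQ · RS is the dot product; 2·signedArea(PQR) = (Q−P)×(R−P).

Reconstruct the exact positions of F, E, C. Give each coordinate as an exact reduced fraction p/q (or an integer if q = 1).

C = (14/3, -2/3)
E = (-52/73, 528/73)
F = (12, 12)

1. F_x = 12  [BG ∥ FA ∩ GA ∥ BF]
2. F_y = 12  [BG ∥ FA ∩ GA ∥ BF]
   → F = (12, 12)
3. E_x = -52/73  [A, D, E are collinear ∩ FE ⟂ AD]
4. E_y = 528/73  [A, D, E are collinear ∩ FE ⟂ AD]
   → E = (-52/73, 528/73)
5. C_x = 14/3  [C is the centroid of △AGF]
6. C_y = -2/3  [C is the centroid of △AGF]
   → C = (14/3, -2/3)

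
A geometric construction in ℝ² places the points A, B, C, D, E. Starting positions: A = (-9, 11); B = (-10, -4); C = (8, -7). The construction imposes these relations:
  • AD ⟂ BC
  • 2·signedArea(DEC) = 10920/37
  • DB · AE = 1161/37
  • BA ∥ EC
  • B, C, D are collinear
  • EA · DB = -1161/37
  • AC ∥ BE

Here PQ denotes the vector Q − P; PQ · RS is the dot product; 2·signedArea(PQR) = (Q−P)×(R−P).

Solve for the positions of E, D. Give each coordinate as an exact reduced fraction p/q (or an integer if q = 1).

D = (-424/37, -139/37)
E = (7, -22)

1. E_x = 7  [BA ∥ EC ∩ AC ∥ BE]
2. E_y = -22  [BA ∥ EC ∩ AC ∥ BE]
   → E = (7, -22)
3. D_x = -424/37  [B, C, D are collinear ∩ AD ⟂ BC]
4. D_y = -139/37  [B, C, D are collinear ∩ AD ⟂ BC]
   → D = (-424/37, -139/37)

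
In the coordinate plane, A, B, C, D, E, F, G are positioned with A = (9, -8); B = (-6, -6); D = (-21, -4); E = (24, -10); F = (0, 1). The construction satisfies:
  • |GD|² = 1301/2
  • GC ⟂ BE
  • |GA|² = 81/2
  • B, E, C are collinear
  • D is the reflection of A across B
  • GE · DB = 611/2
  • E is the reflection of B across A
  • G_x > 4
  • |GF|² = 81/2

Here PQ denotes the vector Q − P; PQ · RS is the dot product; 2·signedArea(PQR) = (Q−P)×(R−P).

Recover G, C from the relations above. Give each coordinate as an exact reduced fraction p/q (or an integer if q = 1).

C = (1827/458, -1679/229)
G = (9/2, -7/2)

1. G_x = 9/2  [line -15·x + 2·y + 149/2 = 0 ∩ |GA|² = 81/2]
2. G_y = -7/2  [line -15·x + 2·y + 149/2 = 0 ∩ |GA|² = 81/2]
   → G = (9/2, -7/2)
3. C_x = 1827/458  [B, E, C are collinear ∩ GC ⟂ BE]
4. C_y = -1679/229  [B, E, C are collinear ∩ GC ⟂ BE]
   → C = (1827/458, -1679/229)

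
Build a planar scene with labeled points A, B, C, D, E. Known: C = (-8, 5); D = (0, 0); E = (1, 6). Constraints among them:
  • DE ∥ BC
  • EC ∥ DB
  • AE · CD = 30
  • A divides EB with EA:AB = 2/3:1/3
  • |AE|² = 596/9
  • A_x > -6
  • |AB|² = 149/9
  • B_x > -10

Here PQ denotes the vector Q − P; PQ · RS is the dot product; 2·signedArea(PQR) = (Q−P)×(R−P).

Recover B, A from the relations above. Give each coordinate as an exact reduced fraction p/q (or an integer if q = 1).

1. B_x = -9  [DE ∥ BC ∩ EC ∥ DB]
2. B_y = -1  [DE ∥ BC ∩ EC ∥ DB]
   → B = (-9, -1)
3. A_x = -17/3  [A divides EB with EA:AB = 2/3:1/3]
4. A_y = 4/3  [A divides EB with EA:AB = 2/3:1/3]
   → A = (-17/3, 4/3)

A = (-17/3, 4/3)
B = (-9, -1)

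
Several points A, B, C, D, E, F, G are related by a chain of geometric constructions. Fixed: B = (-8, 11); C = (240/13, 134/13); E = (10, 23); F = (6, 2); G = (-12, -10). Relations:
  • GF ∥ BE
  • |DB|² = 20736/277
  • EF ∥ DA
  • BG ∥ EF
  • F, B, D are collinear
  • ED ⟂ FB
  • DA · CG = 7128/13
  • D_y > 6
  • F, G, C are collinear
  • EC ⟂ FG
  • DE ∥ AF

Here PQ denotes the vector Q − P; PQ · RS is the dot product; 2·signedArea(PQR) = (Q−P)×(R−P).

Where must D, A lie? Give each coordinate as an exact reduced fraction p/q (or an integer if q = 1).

1. D_x = -200/277  [F, B, D are collinear ∩ ED ⟂ FB]
2. D_y = 1751/277  [F, B, D are collinear ∩ ED ⟂ FB]
   → D = (-200/277, 1751/277)
3. A_x = -1308/277  [DE ∥ AF ∩ EF ∥ DA]
4. A_y = -4066/277  [DE ∥ AF ∩ EF ∥ DA]
   → A = (-1308/277, -4066/277)

A = (-1308/277, -4066/277)
D = (-200/277, 1751/277)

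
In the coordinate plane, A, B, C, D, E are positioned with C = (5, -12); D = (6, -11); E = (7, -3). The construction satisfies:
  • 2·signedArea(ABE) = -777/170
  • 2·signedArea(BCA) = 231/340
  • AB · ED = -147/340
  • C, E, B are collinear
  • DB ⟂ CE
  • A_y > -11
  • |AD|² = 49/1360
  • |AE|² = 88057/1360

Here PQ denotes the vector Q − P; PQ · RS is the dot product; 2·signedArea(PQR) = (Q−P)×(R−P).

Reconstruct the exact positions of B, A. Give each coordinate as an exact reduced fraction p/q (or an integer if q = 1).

1. B_x = 447/85  [C, E, B are collinear ∩ DB ⟂ CE]
2. B_y = -921/85  [C, E, B are collinear ∩ DB ⟂ CE]
   → B = (447/85, -921/85)
3. A_x = 1977/340  [2·signedArea(ABE) = -777/170 ∩ AB · ED = -147/340]
4. A_y = -1863/170  [2·signedArea(ABE) = -777/170 ∩ AB · ED = -147/340]
   → A = (1977/340, -1863/170)

A = (1977/340, -1863/170)
B = (447/85, -921/85)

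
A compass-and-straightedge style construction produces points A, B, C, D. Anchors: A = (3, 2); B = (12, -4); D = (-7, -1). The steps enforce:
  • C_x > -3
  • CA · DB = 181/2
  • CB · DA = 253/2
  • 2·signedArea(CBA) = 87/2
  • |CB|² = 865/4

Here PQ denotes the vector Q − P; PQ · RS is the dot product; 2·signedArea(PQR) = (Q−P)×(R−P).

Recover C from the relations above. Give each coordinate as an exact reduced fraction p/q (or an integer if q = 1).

1. C_x = -2  [2·signedArea(CBA) = 87/2 ∩ CB · DA = 253/2]
2. C_y = 1/2  [2·signedArea(CBA) = 87/2 ∩ CB · DA = 253/2]
   → C = (-2, 1/2)

C = (-2, 1/2)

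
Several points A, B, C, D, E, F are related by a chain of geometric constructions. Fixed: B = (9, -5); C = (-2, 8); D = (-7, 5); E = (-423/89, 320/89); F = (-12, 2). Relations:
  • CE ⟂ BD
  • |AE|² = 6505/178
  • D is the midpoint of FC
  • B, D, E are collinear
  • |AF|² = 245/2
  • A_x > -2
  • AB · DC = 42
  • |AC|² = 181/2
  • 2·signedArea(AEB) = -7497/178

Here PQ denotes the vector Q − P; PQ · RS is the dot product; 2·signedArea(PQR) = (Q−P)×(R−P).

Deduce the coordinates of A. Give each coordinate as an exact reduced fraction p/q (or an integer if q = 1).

A = (-3/2, -3/2)

1. A_x = -3/2  [AB · DC = 42 ∩ 2·signedArea(AEB) = -7497/178]
2. A_y = -3/2  [AB · DC = 42 ∩ 2·signedArea(AEB) = -7497/178]
   → A = (-3/2, -3/2)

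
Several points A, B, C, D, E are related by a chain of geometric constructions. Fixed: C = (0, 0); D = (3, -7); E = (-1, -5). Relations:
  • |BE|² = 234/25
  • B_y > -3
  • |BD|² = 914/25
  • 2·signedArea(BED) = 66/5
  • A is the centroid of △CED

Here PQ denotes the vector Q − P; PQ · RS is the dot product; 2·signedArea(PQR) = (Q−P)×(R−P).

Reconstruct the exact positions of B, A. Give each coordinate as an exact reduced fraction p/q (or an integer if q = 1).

A = (2/3, -4)
B = (-2/5, -2)

1. B_x = -2/5  [line 2·x + 4·y + 44/5 = 0 ∩ |BD|² = 914/25]
2. B_y = -2  [line 2·x + 4·y + 44/5 = 0 ∩ |BD|² = 914/25]
   → B = (-2/5, -2)
3. A_x = 2/3  [A is the centroid of △CED]
4. A_y = -4  [A is the centroid of △CED]
   → A = (2/3, -4)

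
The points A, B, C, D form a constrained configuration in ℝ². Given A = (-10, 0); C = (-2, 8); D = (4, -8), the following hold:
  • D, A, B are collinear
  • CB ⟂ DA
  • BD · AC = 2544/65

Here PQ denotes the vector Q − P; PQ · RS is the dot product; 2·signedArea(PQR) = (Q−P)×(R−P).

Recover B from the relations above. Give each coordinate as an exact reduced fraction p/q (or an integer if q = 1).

B = (-482/65, -96/65)

1. B_x = -482/65  [D, A, B are collinear ∩ CB ⟂ DA]
2. B_y = -96/65  [D, A, B are collinear ∩ CB ⟂ DA]
   → B = (-482/65, -96/65)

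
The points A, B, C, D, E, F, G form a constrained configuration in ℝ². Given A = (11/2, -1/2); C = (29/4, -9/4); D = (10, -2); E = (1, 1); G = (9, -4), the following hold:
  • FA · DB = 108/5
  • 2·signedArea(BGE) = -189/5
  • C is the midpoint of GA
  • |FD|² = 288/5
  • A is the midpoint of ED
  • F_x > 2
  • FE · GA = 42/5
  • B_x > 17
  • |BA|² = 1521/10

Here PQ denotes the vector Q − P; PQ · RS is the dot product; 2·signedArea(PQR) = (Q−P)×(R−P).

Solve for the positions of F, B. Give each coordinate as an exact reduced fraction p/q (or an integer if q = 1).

B = (86/5, -22/5)
F = (14/5, 2/5)

1. B_x = 86/5  [line -5·x + -8·y + 254/5 = 0 ∩ |BA|² = 1521/10]
2. B_y = -22/5  [line -5·x + -8·y + 254/5 = 0 ∩ |BA|² = 1521/10]
   → B = (86/5, -22/5)
3. F_x = 14/5  [FA · DB = 108/5 ∩ FE · GA = 42/5]
4. F_y = 2/5  [FA · DB = 108/5 ∩ FE · GA = 42/5]
   → F = (14/5, 2/5)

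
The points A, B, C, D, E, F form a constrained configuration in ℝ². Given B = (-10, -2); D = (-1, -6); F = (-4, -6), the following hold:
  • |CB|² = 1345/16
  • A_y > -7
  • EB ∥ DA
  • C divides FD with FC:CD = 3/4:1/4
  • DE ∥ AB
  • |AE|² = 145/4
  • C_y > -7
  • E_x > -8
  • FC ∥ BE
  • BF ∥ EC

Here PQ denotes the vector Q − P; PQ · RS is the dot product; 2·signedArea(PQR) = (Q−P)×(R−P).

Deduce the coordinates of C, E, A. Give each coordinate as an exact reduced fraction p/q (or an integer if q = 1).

1. C_x = -7/4  [C divides FD with FC:CD = 3/4:1/4]
2. C_y = -6  [C divides FD with FC:CD = 3/4:1/4]
   → C = (-7/4, -6)
3. E_x = -31/4  [BF ∥ EC ∩ FC ∥ BE]
4. E_y = -2  [BF ∥ EC ∩ FC ∥ BE]
   → E = (-31/4, -2)
5. A_x = -13/4  [DE ∥ AB ∩ EB ∥ DA]
6. A_y = -6  [DE ∥ AB ∩ EB ∥ DA]
   → A = (-13/4, -6)

A = (-13/4, -6)
C = (-7/4, -6)
E = (-31/4, -2)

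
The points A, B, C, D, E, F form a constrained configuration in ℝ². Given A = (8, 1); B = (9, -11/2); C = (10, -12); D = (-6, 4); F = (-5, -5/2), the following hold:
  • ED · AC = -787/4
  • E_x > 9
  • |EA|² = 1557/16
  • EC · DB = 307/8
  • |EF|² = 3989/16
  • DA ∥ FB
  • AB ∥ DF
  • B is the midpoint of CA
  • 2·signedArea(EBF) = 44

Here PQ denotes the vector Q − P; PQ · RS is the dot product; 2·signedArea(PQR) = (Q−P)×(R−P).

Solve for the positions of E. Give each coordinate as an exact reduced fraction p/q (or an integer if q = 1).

1. E_x = 19/2  [ED · AC = -787/4 ∩ EC · DB = 307/8]
2. E_y = -35/4  [ED · AC = -787/4 ∩ EC · DB = 307/8]
   → E = (19/2, -35/4)

E = (19/2, -35/4)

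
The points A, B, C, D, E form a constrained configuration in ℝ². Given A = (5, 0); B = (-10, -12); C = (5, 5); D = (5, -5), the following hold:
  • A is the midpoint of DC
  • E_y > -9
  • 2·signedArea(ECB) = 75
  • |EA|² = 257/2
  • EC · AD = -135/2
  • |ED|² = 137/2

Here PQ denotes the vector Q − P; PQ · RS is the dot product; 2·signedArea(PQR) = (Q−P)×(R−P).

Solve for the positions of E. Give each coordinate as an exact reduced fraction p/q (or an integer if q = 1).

1. E_x = -5/2  [2·signedArea(ECB) = 75 ∩ EC · AD = -135/2]
2. E_y = -17/2  [2·signedArea(ECB) = 75 ∩ EC · AD = -135/2]
   → E = (-5/2, -17/2)

E = (-5/2, -17/2)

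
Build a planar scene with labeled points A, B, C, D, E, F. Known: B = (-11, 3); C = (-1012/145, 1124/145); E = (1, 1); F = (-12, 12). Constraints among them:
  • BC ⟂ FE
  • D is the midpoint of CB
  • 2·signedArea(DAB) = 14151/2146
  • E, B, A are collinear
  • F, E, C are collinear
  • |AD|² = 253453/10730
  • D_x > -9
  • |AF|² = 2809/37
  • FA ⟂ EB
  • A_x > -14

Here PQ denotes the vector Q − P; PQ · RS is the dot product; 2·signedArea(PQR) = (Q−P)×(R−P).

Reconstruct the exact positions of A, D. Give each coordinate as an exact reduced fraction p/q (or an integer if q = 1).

A = (-497/37, 126/37)
D = (-2607/290, 1559/290)

1. A_x = -497/37  [E, B, A are collinear ∩ FA ⟂ EB]
2. A_y = 126/37  [E, B, A are collinear ∩ FA ⟂ EB]
   → A = (-497/37, 126/37)
3. D_x = -2607/290  [D is the midpoint of CB]
4. D_y = 1559/290  [D is the midpoint of CB]
   → D = (-2607/290, 1559/290)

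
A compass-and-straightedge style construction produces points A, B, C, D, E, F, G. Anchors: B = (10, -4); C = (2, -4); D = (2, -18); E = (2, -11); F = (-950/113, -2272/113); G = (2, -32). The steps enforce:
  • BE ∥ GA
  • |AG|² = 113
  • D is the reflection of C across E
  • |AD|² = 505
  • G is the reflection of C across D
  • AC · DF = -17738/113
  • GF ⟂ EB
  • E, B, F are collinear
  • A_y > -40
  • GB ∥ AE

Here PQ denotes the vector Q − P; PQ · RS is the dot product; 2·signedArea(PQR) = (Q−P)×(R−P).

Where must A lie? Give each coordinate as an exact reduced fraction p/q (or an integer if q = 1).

1. A_x = -6  [GB ∥ AE ∩ BE ∥ GA]
2. A_y = -39  [GB ∥ AE ∩ BE ∥ GA]
   → A = (-6, -39)

A = (-6, -39)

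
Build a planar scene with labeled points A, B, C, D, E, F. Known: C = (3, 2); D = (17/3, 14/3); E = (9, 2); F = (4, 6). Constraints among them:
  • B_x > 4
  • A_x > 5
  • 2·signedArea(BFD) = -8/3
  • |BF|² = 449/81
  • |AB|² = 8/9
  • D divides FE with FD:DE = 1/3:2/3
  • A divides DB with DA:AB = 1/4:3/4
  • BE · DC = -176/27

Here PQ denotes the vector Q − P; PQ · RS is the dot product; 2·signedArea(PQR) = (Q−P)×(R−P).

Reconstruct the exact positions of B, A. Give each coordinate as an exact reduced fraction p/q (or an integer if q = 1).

A = (49/9, 40/9)
B = (43/9, 34/9)

1. B_x = 43/9  [BE · DC = -176/27 ∩ 2·signedArea(BFD) = -8/3]
2. B_y = 34/9  [BE · DC = -176/27 ∩ 2·signedArea(BFD) = -8/3]
   → B = (43/9, 34/9)
3. A_x = 49/9  [A divides DB with DA:AB = 1/4:3/4]
4. A_y = 40/9  [A divides DB with DA:AB = 1/4:3/4]
   → A = (49/9, 40/9)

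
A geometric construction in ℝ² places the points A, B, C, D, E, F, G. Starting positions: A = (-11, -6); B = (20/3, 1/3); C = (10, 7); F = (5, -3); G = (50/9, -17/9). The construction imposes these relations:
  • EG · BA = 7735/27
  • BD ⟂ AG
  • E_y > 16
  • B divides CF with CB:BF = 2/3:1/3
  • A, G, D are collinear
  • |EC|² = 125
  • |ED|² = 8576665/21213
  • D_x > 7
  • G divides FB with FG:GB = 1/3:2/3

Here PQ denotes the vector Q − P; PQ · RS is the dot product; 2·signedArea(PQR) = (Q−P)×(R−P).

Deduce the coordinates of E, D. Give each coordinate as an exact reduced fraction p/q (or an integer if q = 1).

D = (50359/7071, -10606/7071)
E = (15, 17)

1. E_x = 15  [line 53/3·x + 19/3·y + -1118/3 = 0 ∩ |EC|² = 125]
2. E_y = 17  [line 53/3·x + 19/3·y + -1118/3 = 0 ∩ |EC|² = 125]
   → E = (15, 17)
3. D_x = 50359/7071  [A, G, D are collinear ∩ BD ⟂ AG]
4. D_y = -10606/7071  [A, G, D are collinear ∩ BD ⟂ AG]
   → D = (50359/7071, -10606/7071)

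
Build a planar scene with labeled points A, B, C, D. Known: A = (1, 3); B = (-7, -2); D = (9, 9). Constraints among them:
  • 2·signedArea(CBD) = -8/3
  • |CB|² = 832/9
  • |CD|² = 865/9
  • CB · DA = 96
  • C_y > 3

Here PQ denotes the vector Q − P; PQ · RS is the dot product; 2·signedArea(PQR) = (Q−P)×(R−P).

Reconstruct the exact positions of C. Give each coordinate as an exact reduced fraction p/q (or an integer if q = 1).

1. C_x = 1  [2·signedArea(CBD) = -8/3 ∩ CB · DA = 96]
2. C_y = 10/3  [2·signedArea(CBD) = -8/3 ∩ CB · DA = 96]
   → C = (1, 10/3)

C = (1, 10/3)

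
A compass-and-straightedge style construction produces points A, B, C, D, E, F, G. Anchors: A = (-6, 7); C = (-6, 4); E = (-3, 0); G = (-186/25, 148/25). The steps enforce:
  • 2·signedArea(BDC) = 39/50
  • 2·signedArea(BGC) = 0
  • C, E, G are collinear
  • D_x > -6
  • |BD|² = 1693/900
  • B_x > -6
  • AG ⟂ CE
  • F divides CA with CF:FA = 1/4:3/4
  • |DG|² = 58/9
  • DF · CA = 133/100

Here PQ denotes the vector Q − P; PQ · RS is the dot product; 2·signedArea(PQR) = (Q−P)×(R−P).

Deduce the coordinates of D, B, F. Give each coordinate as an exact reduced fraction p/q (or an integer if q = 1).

1. F_x = -6  [F divides CA with CF:FA = 1/4:3/4]
2. F_y = 19/4  [F divides CA with CF:FA = 1/4:3/4]
   → F = (-6, 19/4)
3. D_y = 323/75  [DF · CA = 133/100]
4. D_x = -137/25  [|DG|² = 58/9]
   → D = (-137/25, 323/75)
5. B_x = -261/50  [2·signedArea(BGC) = 0 ∩ 2·signedArea(BDC) = 39/50]
6. B_y = 74/25  [2·signedArea(BGC) = 0 ∩ 2·signedArea(BDC) = 39/50]
   → B = (-261/50, 74/25)

B = (-261/50, 74/25)
D = (-137/25, 323/75)
F = (-6, 19/4)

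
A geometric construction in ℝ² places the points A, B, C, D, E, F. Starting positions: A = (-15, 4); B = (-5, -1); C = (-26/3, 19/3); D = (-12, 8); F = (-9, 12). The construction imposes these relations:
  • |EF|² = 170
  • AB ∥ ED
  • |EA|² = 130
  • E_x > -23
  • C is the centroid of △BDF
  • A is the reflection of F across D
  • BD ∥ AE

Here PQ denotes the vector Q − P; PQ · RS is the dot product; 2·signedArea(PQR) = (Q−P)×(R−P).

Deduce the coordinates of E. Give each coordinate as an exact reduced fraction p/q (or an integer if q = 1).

E = (-22, 13)

1. E_x = -22  [AB ∥ ED ∩ BD ∥ AE]
2. E_y = 13  [AB ∥ ED ∩ BD ∥ AE]
   → E = (-22, 13)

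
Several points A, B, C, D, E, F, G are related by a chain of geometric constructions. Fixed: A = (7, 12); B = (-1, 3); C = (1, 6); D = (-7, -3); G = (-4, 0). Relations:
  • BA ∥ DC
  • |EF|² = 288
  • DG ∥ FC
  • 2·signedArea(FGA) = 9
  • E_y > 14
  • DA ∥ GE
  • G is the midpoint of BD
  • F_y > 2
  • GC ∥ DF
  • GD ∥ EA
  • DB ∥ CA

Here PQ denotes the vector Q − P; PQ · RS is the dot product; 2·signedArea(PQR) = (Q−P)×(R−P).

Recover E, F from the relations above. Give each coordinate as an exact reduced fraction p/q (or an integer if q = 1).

1. E_x = 10  [GD ∥ EA ∩ DA ∥ GE]
2. E_y = 15  [GD ∥ EA ∩ DA ∥ GE]
   → E = (10, 15)
3. F_x = -2  [DG ∥ FC ∩ GC ∥ DF]
4. F_y = 3  [DG ∥ FC ∩ GC ∥ DF]
   → F = (-2, 3)

E = (10, 15)
F = (-2, 3)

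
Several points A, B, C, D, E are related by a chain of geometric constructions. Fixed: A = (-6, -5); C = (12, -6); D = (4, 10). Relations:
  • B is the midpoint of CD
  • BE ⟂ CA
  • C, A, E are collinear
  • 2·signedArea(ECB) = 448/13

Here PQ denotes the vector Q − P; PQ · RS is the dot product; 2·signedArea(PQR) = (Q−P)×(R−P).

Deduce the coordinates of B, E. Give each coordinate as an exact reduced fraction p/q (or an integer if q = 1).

1. B_x = 8  [B is the midpoint of CD]
2. B_y = 2  [B is the midpoint of CD]
   → B = (8, 2)
3. E_x = 492/65  [C, A, E are collinear ∩ BE ⟂ CA]
4. E_y = -374/65  [C, A, E are collinear ∩ BE ⟂ CA]
   → E = (492/65, -374/65)

B = (8, 2)
E = (492/65, -374/65)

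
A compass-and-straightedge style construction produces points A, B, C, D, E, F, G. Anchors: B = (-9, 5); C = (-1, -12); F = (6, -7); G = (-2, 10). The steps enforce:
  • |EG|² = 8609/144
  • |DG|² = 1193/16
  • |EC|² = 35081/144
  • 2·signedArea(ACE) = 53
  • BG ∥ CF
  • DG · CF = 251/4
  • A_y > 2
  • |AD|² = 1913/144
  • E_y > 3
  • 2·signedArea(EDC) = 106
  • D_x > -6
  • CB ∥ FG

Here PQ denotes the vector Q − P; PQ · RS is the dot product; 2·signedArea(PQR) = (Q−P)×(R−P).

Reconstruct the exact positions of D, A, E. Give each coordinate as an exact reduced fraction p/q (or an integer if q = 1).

1. D_x = -21/4  [line -7·x + -5·y + -107/4 = 0 ∩ |DG|² = 1193/16]
2. D_y = 2  [line -7·x + -5·y + -107/4 = 0 ∩ |DG|² = 1193/16]
   → D = (-21/4, 2)
3. E_x = 23/12  [line 14·x + 17/4·y + -41 = 0 ∩ |EC|² = 35081/144]
4. E_y = 10/3  [line 14·x + 17/4·y + -41 = 0 ∩ |EC|² = 35081/144]
   → E = (23/12, 10/3)
5. A_x = -5/3  [line -46/3·x + 35/12·y + -100/3 = 0 ∩ |AD|² = 1913/144]
6. A_y = 8/3  [line -46/3·x + 35/12·y + -100/3 = 0 ∩ |AD|² = 1913/144]
   → A = (-5/3, 8/3)

A = (-5/3, 8/3)
D = (-21/4, 2)
E = (23/12, 10/3)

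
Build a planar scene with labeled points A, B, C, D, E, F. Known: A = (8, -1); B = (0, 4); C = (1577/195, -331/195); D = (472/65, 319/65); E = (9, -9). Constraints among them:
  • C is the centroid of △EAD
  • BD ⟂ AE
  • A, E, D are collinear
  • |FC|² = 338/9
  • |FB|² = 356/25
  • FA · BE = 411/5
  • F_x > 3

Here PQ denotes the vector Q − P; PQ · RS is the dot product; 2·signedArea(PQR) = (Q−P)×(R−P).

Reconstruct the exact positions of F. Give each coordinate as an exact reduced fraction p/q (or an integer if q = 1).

F = (16/5, 2)

1. F_x = 16/5  [line -9·x + 13·y + 14/5 = 0 ∩ |FB|² = 356/25]
2. F_y = 2  [line -9·x + 13·y + 14/5 = 0 ∩ |FB|² = 356/25]
   → F = (16/5, 2)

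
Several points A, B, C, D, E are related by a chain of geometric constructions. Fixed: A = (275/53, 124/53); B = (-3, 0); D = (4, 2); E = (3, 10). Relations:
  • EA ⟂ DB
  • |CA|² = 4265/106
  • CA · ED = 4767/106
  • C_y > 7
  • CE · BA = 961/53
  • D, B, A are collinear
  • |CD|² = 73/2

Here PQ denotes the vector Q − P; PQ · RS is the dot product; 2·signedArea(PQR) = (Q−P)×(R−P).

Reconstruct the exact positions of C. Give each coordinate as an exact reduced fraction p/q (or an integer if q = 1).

1. C_x = 3/2  [CE · BA = 961/53 ∩ CA · ED = 4767/106]
2. C_y = 15/2  [CE · BA = 961/53 ∩ CA · ED = 4767/106]
   → C = (3/2, 15/2)

C = (3/2, 15/2)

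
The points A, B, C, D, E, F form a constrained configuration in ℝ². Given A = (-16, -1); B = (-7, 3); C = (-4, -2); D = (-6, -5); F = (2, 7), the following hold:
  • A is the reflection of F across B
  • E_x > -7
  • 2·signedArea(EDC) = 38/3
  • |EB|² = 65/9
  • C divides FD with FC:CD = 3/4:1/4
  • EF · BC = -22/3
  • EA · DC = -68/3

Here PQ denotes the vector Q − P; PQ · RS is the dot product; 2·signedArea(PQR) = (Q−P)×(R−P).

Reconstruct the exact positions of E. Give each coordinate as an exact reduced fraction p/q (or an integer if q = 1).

E = (-20/3, 1/3)

1. E_x = -20/3  [EF · BC = -22/3 ∩ 2·signedArea(EDC) = 38/3]
2. E_y = 1/3  [EF · BC = -22/3 ∩ 2·signedArea(EDC) = 38/3]
   → E = (-20/3, 1/3)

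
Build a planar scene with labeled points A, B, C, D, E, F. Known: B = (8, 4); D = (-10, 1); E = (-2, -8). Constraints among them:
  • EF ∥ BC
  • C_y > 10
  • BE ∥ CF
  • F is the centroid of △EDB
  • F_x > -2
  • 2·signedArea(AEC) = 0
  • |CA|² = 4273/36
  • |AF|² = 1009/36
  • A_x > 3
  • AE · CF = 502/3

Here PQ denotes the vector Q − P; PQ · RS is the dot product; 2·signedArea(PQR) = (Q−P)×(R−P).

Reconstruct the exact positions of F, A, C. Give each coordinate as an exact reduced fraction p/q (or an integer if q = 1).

A = (10/3, 3/2)
C = (26/3, 11)
F = (-4/3, -1)

1. F_x = -4/3  [F is the centroid of △EDB]
2. F_y = -1  [F is the centroid of △EDB]
   → F = (-4/3, -1)
3. C_x = 26/3  [BE ∥ CF ∩ EF ∥ BC]
4. C_y = 11  [BE ∥ CF ∩ EF ∥ BC]
   → C = (26/3, 11)
5. A_x = 10/3  [2·signedArea(AEC) = 0 ∩ AE · CF = 502/3]
6. A_y = 3/2  [2·signedArea(AEC) = 0 ∩ AE · CF = 502/3]
   → A = (10/3, 3/2)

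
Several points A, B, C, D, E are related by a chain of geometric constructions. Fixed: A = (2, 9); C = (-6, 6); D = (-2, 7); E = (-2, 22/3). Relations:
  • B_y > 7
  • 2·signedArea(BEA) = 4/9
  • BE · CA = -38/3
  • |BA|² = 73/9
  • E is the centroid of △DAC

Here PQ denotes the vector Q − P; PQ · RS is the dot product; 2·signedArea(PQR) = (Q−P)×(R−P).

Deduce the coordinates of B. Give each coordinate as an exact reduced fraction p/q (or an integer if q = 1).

B = (-2/3, 8)

1. B_x = -2/3  [BE · CA = -38/3 ∩ 2·signedArea(BEA) = 4/9]
2. B_y = 8  [BE · CA = -38/3 ∩ 2·signedArea(BEA) = 4/9]
   → B = (-2/3, 8)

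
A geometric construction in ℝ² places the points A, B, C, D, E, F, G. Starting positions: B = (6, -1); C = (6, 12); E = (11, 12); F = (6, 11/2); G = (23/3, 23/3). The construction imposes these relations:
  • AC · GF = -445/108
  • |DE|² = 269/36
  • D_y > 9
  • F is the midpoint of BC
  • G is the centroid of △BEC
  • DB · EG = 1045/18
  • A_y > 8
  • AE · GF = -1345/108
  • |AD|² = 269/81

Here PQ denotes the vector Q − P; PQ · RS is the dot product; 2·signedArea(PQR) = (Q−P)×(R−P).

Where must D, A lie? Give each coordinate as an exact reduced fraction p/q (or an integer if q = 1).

A = (74/9, 151/18)
D = (28/3, 59/6)

1. D_x = 28/3  [line 10/3·x + 13/3·y + -1327/18 = 0 ∩ |DE|² = 269/36]
2. D_y = 59/6  [line 10/3·x + 13/3·y + -1327/18 = 0 ∩ |DE|² = 269/36]
   → D = (28/3, 59/6)
3. A_x = 74/9  [line 5/3·x + 13/6·y + -3443/108 = 0 ∩ |AD|² = 269/81]
4. A_y = 151/18  [line 5/3·x + 13/6·y + -3443/108 = 0 ∩ |AD|² = 269/81]
   → A = (74/9, 151/18)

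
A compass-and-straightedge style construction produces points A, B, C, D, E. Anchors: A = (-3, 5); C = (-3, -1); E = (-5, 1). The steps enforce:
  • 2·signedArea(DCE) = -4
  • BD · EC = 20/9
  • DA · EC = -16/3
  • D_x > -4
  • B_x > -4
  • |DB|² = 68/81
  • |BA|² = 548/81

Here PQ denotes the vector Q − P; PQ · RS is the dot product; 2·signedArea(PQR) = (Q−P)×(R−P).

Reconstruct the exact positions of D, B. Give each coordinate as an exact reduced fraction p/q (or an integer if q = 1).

1. D_x = -11/3  [2·signedArea(DCE) = -4 ∩ DA · EC = -16/3]
2. D_y = 5/3  [2·signedArea(DCE) = -4 ∩ DA · EC = -16/3]
   → D = (-11/3, 5/3)
3. B_x = -35/9  [line -2·x + 2·y + -116/9 = 0 ∩ |DB|² = 68/81]
4. B_y = 23/9  [line -2·x + 2·y + -116/9 = 0 ∩ |DB|² = 68/81]
   → B = (-35/9, 23/9)

B = (-35/9, 23/9)
D = (-11/3, 5/3)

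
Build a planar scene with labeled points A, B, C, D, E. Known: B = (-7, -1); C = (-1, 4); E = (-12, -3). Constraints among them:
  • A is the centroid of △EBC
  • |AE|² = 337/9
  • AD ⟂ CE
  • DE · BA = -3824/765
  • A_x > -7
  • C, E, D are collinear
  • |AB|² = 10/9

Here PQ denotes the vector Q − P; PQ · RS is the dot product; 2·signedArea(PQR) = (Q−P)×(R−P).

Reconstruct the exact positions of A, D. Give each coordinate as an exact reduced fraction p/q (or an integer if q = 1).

1. A_x = -20/3  [A is the centroid of △EBC]
2. A_y = 0  [A is the centroid of △EBC]
   → A = (-20/3, 0)
3. D_x = -3491/510  [C, E, D are collinear ∩ AD ⟂ CE]
4. D_y = 143/510  [C, E, D are collinear ∩ AD ⟂ CE]
   → D = (-3491/510, 143/510)

A = (-20/3, 0)
D = (-3491/510, 143/510)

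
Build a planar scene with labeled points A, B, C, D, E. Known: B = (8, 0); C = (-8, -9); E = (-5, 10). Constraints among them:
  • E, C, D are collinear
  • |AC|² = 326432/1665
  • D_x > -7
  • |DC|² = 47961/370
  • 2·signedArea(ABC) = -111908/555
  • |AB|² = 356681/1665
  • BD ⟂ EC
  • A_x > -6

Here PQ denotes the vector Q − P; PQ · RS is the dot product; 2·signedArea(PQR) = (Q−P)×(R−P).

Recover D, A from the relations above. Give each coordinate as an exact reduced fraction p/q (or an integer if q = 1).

1. D_x = -2303/370  [E, C, D are collinear ∩ BD ⟂ EC]
2. D_y = 831/370  [E, C, D are collinear ∩ BD ⟂ EC]
   → D = (-2303/370, 831/370)
3. A_x = -1076/185  [line 9·x + -16·y + 71948/555 = 0 ∩ |AC|² = 326432/1665]
4. A_y = 2681/555  [line 9·x + -16·y + 71948/555 = 0 ∩ |AC|² = 326432/1665]
   → A = (-1076/185, 2681/555)

A = (-1076/185, 2681/555)
D = (-2303/370, 831/370)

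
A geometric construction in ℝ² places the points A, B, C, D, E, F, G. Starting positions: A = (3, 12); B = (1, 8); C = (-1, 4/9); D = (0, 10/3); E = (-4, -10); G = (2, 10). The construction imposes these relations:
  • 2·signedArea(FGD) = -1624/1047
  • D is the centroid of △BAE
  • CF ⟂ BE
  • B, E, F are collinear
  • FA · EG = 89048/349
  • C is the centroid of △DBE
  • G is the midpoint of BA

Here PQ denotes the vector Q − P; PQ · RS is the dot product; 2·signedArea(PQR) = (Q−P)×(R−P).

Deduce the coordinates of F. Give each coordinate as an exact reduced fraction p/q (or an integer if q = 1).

1. F_x = -381/349  [B, E, F are collinear ∩ CF ⟂ BE]
2. F_y = 164/349  [B, E, F are collinear ∩ CF ⟂ BE]
   → F = (-381/349, 164/349)

F = (-381/349, 164/349)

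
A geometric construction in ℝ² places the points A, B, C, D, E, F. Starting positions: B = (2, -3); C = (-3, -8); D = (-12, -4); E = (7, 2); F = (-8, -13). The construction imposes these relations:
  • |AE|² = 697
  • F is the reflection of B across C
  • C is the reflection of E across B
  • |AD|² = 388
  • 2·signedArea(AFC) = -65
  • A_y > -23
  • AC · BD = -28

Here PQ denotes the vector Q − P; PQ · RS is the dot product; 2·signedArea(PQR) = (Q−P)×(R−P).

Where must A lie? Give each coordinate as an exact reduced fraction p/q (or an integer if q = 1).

A = (-4, -22)

1. A_x = -4  [2·signedArea(AFC) = -65 ∩ AC · BD = -28]
2. A_y = -22  [2·signedArea(AFC) = -65 ∩ AC · BD = -28]
   → A = (-4, -22)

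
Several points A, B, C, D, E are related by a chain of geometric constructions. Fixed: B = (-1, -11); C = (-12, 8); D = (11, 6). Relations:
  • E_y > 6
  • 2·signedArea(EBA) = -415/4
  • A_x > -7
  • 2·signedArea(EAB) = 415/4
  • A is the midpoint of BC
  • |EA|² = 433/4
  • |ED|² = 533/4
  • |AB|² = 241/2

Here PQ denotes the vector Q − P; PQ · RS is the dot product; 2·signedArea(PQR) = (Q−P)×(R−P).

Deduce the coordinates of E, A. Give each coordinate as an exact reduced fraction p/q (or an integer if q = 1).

A = (-13/2, -3/2)
E = (-1/2, 7)

1. A_x = -13/2  [A is the midpoint of BC]
2. A_y = -3/2  [A is the midpoint of BC]
   → A = (-13/2, -3/2)
3. E_x = -1/2  [line -19/2·x + -11/2·y + 135/4 = 0 ∩ |ED|² = 533/4]
4. E_y = 7  [line -19/2·x + -11/2·y + 135/4 = 0 ∩ |ED|² = 533/4]
   → E = (-1/2, 7)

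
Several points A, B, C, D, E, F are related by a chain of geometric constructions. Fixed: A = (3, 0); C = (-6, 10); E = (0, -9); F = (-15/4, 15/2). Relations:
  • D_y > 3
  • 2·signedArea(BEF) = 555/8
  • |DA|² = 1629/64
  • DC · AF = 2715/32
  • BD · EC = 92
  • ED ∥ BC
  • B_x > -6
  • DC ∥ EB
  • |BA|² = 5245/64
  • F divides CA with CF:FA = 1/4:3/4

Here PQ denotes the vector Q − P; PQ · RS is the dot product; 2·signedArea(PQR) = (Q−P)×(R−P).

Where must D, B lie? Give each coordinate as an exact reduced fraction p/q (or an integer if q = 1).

1. D_x = -3/8  [line 27/4·x + -15/2·y + 981/32 = 0 ∩ |DA|² = 1629/64]
2. D_y = 15/4  [line 27/4·x + -15/2·y + 981/32 = 0 ∩ |DA|² = 1629/64]
   → D = (-3/8, 15/4)
3. B_x = -45/8  [ED ∥ BC ∩ DC ∥ EB]
4. B_y = -11/4  [ED ∥ BC ∩ DC ∥ EB]
   → B = (-45/8, -11/4)

B = (-45/8, -11/4)
D = (-3/8, 15/4)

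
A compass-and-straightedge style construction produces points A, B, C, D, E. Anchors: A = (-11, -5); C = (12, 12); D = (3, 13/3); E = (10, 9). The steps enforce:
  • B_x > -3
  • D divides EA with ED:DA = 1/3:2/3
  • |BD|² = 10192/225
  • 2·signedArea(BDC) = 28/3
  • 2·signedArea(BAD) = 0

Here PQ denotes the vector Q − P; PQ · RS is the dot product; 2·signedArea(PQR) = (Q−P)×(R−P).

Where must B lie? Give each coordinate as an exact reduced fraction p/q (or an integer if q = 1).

B = (-13/5, 3/5)

1. B_x = -13/5  [2·signedArea(BAD) = 0 ∩ 2·signedArea(BDC) = 28/3]
2. B_y = 3/5  [2·signedArea(BAD) = 0 ∩ 2·signedArea(BDC) = 28/3]
   → B = (-13/5, 3/5)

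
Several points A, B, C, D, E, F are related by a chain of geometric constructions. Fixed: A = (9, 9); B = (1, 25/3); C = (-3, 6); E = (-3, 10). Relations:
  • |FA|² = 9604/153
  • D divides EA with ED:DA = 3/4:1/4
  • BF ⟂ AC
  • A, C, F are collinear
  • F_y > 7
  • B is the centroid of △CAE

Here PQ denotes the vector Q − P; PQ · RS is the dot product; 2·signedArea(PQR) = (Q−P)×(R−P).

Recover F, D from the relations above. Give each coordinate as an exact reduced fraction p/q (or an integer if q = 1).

D = (6, 37/4)
F = (67/51, 361/51)

1. F_x = 67/51  [A, C, F are collinear ∩ BF ⟂ AC]
2. F_y = 361/51  [A, C, F are collinear ∩ BF ⟂ AC]
   → F = (67/51, 361/51)
3. D_x = 6  [D divides EA with ED:DA = 3/4:1/4]
4. D_y = 37/4  [D divides EA with ED:DA = 3/4:1/4]
   → D = (6, 37/4)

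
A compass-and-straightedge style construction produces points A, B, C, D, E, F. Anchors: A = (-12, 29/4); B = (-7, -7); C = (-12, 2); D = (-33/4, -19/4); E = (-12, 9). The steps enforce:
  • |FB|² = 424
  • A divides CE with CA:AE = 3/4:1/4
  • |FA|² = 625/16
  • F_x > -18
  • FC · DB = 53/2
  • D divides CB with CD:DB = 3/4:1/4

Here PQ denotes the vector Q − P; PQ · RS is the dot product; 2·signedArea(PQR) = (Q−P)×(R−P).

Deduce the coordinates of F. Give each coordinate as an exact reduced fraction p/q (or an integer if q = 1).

1. F_x = -17  [line -5/4·x + 9/4·y + -46 = 0 ∩ |FB|² = 424]
2. F_y = 11  [line -5/4·x + 9/4·y + -46 = 0 ∩ |FB|² = 424]
   → F = (-17, 11)

F = (-17, 11)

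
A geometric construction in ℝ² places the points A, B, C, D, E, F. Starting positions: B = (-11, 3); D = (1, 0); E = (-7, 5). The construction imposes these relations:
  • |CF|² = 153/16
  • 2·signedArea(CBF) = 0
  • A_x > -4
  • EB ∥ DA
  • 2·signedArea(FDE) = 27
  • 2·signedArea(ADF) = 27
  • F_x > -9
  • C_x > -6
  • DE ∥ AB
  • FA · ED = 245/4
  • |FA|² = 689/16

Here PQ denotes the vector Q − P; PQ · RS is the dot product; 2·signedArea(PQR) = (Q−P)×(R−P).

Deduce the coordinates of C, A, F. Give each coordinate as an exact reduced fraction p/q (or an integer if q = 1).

1. A_x = -3  [DE ∥ AB ∩ EB ∥ DA]
2. A_y = -2  [DE ∥ AB ∩ EB ∥ DA]
   → A = (-3, -2)
3. F_x = -8  [FA · ED = 245/4 ∩ 2·signedArea(ADF) = 27]
4. F_y = 9/4  [FA · ED = 245/4 ∩ 2·signedArea(ADF) = 27]
   → F = (-8, 9/4)
5. C_x = -5  [line 3/4·x + 3·y + -3/4 = 0 ∩ |CF|² = 153/16]
6. C_y = 3/2  [line 3/4·x + 3·y + -3/4 = 0 ∩ |CF|² = 153/16]
   → C = (-5, 3/2)

A = (-3, -2)
C = (-5, 3/2)
F = (-8, 9/4)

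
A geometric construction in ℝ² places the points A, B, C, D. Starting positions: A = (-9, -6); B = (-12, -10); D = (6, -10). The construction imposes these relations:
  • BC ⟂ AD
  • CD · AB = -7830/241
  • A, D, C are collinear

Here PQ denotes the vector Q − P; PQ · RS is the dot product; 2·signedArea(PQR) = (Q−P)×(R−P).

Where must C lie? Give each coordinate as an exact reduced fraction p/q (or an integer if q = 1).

1. C_x = -2604/241  [A, D, C are collinear ∩ BC ⟂ AD]
2. C_y = -1330/241  [A, D, C are collinear ∩ BC ⟂ AD]
   → C = (-2604/241, -1330/241)

C = (-2604/241, -1330/241)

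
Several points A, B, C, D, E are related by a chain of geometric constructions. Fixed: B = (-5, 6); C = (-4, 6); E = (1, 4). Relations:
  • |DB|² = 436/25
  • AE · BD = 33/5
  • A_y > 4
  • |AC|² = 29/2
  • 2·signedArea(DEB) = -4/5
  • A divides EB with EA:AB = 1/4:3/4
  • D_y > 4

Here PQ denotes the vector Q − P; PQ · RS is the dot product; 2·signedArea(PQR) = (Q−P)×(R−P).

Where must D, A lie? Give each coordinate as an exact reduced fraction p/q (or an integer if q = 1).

A = (-1/2, 9/2)
D = (-1, 24/5)

1. A_x = -1/2  [A divides EB with EA:AB = 1/4:3/4]
2. A_y = 9/2  [A divides EB with EA:AB = 1/4:3/4]
   → A = (-1/2, 9/2)
3. D_x = -1  [2·signedArea(DEB) = -4/5 ∩ AE · BD = 33/5]
4. D_y = 24/5  [2·signedArea(DEB) = -4/5 ∩ AE · BD = 33/5]
   → D = (-1, 24/5)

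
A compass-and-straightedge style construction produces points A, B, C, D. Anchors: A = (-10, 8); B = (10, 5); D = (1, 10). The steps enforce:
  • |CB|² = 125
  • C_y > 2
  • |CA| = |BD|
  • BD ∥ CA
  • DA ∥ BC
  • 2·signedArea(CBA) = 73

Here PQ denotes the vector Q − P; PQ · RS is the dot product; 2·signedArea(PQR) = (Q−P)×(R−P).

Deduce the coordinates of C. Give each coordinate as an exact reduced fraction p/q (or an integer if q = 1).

1. C_x = -1  [BD ∥ CA ∩ DA ∥ BC]
2. C_y = 3  [BD ∥ CA ∩ DA ∥ BC]
   → C = (-1, 3)

C = (-1, 3)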